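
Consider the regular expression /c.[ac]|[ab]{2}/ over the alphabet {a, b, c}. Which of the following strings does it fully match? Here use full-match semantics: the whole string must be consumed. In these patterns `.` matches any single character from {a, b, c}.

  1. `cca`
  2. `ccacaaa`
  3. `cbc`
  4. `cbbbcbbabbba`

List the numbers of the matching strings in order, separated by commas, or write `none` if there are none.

1. `cca` → match
2. `ccacaaa` → no match
3. `cbc` → match
4. `cbbbcbbabbba` → no match

1, 3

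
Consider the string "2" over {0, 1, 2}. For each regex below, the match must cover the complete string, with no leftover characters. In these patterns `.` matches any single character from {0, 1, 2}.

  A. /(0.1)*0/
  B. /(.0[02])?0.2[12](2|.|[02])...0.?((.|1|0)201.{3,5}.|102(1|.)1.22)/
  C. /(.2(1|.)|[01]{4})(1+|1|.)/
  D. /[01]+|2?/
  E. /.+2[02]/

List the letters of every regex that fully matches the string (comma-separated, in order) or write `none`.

D

A → no match — must end with "0"
B → no match
C → no match
D → match
E → no match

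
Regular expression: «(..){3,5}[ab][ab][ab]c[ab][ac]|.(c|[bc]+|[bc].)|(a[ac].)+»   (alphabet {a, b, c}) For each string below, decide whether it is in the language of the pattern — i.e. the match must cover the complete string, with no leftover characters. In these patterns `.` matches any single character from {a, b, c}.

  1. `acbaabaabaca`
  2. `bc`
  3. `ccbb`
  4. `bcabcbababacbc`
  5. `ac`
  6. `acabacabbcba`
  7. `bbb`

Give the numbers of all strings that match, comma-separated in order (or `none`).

1 → match
2 → match
3 → match
4 → match
5 → match
6 → match
7 → match

1, 2, 3, 4, 5, 6, 7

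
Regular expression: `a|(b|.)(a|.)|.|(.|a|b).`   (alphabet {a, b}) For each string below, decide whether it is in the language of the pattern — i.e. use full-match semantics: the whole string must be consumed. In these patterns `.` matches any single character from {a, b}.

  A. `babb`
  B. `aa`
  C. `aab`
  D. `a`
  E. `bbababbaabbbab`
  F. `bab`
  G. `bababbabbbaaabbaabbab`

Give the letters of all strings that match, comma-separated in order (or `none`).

B, D

A. `babb` → no match
B. `aa` → match
C. `aab` → no match
D. `a` → match
E → no match
F. `bab` → no match
G → no match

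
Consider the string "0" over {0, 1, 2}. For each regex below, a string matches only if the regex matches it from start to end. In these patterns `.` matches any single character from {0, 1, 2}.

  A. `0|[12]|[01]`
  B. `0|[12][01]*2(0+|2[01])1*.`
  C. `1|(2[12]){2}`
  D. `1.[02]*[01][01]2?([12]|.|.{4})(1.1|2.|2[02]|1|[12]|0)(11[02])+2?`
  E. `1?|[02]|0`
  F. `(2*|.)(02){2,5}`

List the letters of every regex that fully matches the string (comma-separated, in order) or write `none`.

A, B, E

A → match
B → match
C → no match
D → no match — must start with "1"
E → match
F → no match — must end with "02"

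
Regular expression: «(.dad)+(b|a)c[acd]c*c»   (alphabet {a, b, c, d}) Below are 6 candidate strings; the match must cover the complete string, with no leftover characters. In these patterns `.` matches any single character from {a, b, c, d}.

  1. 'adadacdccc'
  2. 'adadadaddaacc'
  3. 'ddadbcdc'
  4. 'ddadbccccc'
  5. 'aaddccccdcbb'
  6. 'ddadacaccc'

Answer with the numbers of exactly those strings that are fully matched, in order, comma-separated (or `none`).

1, 3, 4, 6

1 → match
2 → no match
3 → match
4 → match
5 → no match — must end with 'c'
6 → match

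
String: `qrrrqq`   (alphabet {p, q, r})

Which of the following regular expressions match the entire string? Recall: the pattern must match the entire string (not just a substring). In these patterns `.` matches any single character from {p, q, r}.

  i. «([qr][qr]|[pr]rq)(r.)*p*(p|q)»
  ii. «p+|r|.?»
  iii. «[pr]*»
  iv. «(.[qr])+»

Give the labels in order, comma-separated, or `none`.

iv

i → no match
ii → no match
iii → no match
iv → match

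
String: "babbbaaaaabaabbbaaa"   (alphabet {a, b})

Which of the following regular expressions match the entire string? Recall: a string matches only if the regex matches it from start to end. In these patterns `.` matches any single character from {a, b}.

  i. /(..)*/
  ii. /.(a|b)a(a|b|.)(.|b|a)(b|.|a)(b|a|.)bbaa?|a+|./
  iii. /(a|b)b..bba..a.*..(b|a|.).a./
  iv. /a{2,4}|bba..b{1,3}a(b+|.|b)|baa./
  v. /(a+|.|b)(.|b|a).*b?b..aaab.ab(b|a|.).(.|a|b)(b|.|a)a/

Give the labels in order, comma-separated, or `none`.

i → no match
ii → no match
iii → no match
iv → no match
v → match

v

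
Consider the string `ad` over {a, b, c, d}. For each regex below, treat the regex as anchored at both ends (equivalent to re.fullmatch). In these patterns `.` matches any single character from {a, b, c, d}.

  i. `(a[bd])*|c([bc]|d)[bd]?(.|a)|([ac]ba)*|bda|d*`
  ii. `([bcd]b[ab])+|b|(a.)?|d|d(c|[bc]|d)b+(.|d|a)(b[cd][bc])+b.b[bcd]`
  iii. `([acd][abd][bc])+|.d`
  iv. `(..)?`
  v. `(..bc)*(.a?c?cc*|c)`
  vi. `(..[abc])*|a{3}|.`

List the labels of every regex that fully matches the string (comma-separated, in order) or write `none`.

i → match
ii → match
iii → match
iv → match
v → no match
vi → no match

i, ii, iii, iv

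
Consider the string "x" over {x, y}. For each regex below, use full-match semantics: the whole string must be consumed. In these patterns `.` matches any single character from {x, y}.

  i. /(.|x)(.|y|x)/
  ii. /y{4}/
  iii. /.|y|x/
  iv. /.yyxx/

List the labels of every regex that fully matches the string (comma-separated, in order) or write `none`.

i → no match
ii → no match — must start with "y"
iii → match
iv → no match — must end with "yyxx"

iii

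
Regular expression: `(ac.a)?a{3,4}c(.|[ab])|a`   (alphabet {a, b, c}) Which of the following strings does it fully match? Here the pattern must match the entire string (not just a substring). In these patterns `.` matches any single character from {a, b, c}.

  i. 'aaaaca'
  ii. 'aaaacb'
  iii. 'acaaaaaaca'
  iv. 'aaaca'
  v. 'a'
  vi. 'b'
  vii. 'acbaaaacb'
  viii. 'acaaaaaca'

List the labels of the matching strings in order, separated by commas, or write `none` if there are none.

i, ii, iii, iv, v, vii, viii

i. 'aaaaca' → match
ii. 'aaaacb' → match
iii. 'acaaaaaaca' → match
iv. 'aaaca' → match
v. 'a' → match
vi. 'b' → no match
vii. 'acbaaaacb' → match
viii. 'acaaaaaca' → match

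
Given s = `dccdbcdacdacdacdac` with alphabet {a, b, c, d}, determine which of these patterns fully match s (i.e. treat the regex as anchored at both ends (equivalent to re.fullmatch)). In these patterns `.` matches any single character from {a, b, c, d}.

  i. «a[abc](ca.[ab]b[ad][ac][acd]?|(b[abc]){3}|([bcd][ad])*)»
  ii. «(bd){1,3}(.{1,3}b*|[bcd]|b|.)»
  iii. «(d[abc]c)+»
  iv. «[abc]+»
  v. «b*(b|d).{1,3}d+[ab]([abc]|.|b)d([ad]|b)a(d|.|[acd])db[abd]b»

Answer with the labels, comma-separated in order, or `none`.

i → no match — must start with `a`
ii → no match — must start with `bd`
iii → match
iv → no match
v → no match — must end with `b`

iii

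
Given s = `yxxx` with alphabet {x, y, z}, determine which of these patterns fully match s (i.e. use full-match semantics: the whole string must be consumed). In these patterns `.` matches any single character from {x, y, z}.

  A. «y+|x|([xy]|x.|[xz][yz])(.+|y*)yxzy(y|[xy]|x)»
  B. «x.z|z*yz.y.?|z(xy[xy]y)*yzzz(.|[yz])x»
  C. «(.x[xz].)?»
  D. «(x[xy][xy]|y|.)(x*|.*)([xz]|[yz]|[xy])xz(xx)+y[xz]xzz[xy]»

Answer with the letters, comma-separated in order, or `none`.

A → no match
B → no match
C → match
D → no match

C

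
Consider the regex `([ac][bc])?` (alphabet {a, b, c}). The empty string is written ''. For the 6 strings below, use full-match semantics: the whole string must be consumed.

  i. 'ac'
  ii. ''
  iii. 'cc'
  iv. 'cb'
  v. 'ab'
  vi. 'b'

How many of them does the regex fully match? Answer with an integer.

i. 'ac' → match
ii. '' → match
iii. 'cc' → match
iv. 'cb' → match
v. 'ab' → match
vi. 'b' → no match
Total matched: 5

5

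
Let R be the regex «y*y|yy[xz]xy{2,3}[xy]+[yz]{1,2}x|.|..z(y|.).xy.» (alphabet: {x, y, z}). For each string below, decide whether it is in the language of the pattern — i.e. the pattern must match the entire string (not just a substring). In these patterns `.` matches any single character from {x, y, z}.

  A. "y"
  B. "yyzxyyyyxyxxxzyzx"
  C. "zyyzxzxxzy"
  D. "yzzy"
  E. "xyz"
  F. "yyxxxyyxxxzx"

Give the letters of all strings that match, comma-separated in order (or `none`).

A

A → match
B → no match
C → no match
D → no match
E → no match
F → no match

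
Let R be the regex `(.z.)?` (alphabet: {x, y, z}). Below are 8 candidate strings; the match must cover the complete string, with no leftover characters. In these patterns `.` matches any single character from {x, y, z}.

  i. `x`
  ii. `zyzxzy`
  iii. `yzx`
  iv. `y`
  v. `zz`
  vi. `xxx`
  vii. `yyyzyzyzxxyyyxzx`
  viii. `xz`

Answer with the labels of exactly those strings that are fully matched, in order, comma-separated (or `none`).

i → no match
ii → no match
iii → match
iv → no match
v → no match
vi → no match
vii → no match
viii → no match

iii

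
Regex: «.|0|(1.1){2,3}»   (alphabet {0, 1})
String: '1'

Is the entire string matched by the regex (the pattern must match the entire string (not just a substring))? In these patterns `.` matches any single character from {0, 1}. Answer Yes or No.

Yes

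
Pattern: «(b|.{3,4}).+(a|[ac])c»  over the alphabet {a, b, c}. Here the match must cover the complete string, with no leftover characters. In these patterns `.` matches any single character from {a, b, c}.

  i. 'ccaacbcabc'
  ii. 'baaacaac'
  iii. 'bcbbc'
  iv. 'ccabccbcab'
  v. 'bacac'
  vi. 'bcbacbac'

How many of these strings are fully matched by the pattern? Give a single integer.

i. 'ccaacbcabc' → no match
ii. 'baaacaac' → match
iii. 'bcbbc' → no match
iv. 'ccabccbcab' → no match — must end with 'c'
v. 'bacac' → match
vi. 'bcbacbac' → match
Total matched: 3

3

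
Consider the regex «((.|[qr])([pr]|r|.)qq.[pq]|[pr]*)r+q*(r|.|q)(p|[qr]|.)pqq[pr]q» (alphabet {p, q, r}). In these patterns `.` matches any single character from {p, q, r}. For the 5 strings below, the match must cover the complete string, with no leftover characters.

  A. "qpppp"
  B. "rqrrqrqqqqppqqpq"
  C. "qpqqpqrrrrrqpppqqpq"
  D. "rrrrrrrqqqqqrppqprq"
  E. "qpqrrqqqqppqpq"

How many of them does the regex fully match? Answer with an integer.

1

A → no match — must end with "q"
B → no match
C → match
D → no match
E → no match
Total matched: 1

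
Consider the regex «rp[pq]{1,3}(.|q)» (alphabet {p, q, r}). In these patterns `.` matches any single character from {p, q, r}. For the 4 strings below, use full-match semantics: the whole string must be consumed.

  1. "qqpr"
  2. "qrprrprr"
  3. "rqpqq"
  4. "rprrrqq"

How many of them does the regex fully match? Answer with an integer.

1 → no match — must start with "rp"
2 → no match — must start with "rp"
3 → no match — must start with "rp"
4 → no match
Total matched: 0

0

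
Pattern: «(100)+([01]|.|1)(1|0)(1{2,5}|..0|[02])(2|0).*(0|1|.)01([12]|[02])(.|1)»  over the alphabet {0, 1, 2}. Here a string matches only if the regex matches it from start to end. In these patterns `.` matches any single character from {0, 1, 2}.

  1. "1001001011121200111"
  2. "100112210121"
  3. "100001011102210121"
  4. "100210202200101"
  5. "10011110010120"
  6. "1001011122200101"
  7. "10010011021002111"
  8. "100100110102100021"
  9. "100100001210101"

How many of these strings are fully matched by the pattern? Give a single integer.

6

1 → match
2 → match
3 → no match
4 → match
5 → match
6 → match
7 → no match
8 → no match
9 → match
Total matched: 6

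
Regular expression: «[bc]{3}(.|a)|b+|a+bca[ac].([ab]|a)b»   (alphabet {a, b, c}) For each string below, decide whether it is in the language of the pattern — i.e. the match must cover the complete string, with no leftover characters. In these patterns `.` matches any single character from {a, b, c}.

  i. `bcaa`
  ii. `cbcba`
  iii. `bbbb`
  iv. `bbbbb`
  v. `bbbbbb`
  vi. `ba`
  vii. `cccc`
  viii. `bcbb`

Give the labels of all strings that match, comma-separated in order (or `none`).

iii, iv, v, vii, viii

i → no match
ii → no match
iii → match
iv → match
v → match
vi → no match
vii → match
viii → match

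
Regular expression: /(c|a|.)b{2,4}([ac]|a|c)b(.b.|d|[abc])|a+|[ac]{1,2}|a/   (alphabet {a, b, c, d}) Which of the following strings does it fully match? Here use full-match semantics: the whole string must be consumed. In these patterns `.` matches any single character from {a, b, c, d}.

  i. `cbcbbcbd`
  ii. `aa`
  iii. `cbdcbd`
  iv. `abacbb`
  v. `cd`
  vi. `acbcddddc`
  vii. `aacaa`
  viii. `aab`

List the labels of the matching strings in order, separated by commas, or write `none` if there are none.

ii

i → no match
ii → match
iii → no match
iv → no match
v → no match
vi → no match
vii → no match
viii → no match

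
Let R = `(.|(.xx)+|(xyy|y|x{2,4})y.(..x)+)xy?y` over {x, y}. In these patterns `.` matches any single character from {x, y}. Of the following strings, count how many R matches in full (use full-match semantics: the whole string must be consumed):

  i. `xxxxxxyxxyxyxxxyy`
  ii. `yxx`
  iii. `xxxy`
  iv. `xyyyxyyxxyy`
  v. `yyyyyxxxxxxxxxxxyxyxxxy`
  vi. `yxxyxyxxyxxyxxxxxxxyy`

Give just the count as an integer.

i → no match
ii → no match — must end with `y`
iii → no match
iv → match
v → match
vi → no match
Total matched: 2

2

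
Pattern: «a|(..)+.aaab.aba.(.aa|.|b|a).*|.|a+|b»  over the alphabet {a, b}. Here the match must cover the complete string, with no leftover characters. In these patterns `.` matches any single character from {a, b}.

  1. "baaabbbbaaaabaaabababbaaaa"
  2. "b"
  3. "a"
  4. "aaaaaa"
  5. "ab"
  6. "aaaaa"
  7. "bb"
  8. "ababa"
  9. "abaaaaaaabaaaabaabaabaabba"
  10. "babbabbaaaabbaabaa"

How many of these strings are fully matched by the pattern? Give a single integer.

5

1 → no match
2 → match
3 → match
4 → match
5 → no match
6 → match
7 → no match
8 → no match
9 → match
10 → no match
Total matched: 5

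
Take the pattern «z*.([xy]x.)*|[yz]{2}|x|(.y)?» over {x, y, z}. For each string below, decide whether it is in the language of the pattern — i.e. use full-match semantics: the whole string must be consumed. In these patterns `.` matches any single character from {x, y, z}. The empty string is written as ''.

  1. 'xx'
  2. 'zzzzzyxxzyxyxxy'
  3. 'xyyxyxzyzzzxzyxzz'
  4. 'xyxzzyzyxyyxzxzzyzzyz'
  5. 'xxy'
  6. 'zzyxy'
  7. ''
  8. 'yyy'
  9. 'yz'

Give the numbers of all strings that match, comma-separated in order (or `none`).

2, 6, 7, 9

1 → no match
2 → match
3 → no match
4 → no match
5 → no match
6 → match
7 → match
8 → no match
9 → match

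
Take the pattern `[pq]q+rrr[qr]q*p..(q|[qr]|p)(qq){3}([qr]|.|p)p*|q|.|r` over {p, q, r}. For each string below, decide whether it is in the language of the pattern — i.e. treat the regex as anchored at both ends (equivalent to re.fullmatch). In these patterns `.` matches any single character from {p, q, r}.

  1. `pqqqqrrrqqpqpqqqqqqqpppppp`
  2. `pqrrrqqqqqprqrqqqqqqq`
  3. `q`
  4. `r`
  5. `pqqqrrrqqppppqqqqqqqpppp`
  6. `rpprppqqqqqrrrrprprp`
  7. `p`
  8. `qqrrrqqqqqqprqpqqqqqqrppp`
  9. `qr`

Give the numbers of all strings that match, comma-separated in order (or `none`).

1, 2, 3, 4, 5, 7, 8

1 → match
2 → match
3 → match
4 → match
5 → match
6 → no match
7 → match
8 → match
9 → no match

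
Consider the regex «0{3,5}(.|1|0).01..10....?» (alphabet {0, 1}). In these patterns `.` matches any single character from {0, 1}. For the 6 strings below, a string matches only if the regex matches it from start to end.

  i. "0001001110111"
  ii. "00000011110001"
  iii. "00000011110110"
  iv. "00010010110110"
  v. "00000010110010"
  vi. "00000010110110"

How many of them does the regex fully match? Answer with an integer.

5

i → no match
ii → match
iii → match
iv → match
v → match
vi → match
Total matched: 5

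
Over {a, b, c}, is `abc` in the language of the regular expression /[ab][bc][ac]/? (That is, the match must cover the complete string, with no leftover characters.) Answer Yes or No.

Yes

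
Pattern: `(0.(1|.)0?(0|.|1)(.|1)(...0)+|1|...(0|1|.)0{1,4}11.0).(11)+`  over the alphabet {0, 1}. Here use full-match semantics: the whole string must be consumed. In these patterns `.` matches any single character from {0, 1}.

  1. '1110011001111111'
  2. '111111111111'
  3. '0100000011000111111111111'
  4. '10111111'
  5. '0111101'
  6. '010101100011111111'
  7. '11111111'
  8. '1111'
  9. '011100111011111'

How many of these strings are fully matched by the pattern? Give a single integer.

1 → match
2 → match
3 → match
4 → match
5 → no match — must end with '11'
6 → match
7 → match
8 → match
9 → match
Total matched: 8

8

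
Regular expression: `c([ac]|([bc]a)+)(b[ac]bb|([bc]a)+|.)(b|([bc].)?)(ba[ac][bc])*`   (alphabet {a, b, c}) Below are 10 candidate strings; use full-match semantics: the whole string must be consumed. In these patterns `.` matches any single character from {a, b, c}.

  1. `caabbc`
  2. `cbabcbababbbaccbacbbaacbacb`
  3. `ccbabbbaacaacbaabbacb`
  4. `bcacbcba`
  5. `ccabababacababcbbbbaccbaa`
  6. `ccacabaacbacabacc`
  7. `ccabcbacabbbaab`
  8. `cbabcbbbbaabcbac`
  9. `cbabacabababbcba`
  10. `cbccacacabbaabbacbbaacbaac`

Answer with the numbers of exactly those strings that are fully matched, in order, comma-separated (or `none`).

none

1 → no match
2 → no match
3 → no match
4 → no match — must start with `c`
5 → no match
6 → no match
7 → no match
8 → no match
9 → no match
10 → no match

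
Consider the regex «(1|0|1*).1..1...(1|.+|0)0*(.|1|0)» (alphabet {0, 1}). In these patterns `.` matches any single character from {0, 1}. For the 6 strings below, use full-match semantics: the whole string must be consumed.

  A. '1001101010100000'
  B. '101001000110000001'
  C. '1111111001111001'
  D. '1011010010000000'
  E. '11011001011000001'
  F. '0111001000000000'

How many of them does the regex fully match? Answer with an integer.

4

A → no match
B → match
C → match
D → match
E → match
F → no match
Total matched: 4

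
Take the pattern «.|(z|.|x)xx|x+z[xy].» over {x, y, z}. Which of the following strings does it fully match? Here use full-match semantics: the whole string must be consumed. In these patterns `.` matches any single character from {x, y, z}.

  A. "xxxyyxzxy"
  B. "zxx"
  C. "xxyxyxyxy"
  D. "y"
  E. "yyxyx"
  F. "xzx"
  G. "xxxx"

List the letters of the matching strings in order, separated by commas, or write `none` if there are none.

B, D

A → no match
B → match
C → no match
D → match
E → no match
F → no match
G → no match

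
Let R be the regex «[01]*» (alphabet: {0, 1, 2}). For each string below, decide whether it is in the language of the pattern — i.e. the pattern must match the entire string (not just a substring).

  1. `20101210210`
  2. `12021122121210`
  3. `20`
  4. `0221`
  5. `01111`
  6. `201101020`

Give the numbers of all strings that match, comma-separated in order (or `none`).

5

1 → no match
2 → no match
3 → no match
4 → no match
5 → match
6 → no match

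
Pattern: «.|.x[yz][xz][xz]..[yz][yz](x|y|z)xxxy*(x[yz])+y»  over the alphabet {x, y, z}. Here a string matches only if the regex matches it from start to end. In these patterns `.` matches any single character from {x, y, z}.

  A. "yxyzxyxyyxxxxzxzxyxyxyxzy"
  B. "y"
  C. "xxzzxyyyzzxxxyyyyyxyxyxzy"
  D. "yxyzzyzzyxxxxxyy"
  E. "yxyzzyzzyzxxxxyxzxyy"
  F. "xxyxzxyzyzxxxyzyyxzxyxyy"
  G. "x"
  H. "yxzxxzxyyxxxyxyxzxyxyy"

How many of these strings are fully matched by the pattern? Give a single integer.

A → no match
B → match
C → match
D → match
E → match
F → no match
G → match
H → no match
Total matched: 5

5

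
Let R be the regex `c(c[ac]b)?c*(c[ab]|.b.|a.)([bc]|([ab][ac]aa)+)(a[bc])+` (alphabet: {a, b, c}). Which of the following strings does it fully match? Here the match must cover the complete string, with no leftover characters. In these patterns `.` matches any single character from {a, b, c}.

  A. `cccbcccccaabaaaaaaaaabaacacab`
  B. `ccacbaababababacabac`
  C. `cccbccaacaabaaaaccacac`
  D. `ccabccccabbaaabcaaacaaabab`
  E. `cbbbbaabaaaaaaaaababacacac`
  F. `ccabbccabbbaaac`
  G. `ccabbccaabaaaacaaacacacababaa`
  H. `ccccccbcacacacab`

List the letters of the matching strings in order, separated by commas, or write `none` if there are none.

A → no match
B → no match
C → no match
D → match
E → no match
F → no match
G → no match
H → match

D, H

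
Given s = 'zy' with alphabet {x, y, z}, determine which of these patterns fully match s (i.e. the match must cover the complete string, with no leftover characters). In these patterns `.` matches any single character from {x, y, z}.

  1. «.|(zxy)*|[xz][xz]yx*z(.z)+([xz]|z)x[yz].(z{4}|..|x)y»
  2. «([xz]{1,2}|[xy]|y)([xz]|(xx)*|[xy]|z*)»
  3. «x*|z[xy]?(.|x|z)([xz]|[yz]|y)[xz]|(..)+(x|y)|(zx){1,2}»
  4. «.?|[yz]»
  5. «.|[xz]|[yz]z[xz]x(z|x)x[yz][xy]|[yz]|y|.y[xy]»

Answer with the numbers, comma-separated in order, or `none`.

2

1 → no match
2 → match
3 → no match
4 → no match
5 → no match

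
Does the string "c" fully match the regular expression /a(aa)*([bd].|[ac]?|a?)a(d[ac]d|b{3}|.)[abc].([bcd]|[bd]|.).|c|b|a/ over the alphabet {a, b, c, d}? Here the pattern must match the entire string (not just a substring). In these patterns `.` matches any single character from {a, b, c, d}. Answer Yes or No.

Yes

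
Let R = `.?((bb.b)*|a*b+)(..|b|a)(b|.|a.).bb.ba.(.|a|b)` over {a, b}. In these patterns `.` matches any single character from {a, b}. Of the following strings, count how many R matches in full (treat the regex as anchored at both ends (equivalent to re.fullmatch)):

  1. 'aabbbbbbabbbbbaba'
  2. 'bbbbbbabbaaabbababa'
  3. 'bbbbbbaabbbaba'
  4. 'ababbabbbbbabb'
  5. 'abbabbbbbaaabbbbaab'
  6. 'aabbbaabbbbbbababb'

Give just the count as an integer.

3

1 → match
2 → match
3 → no match
4 → no match
5 → match
6 → no match
Total matched: 3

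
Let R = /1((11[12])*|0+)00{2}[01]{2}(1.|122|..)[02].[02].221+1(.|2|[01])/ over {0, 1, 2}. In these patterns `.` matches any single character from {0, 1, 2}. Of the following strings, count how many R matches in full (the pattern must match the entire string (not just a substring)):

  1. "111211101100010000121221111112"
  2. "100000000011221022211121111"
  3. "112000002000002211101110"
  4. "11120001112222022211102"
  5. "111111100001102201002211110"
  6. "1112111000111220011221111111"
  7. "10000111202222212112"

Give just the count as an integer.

0

1 → no match
2 → no match
3 → no match
4 → no match
5 → no match
6 → no match
7 → no match
Total matched: 0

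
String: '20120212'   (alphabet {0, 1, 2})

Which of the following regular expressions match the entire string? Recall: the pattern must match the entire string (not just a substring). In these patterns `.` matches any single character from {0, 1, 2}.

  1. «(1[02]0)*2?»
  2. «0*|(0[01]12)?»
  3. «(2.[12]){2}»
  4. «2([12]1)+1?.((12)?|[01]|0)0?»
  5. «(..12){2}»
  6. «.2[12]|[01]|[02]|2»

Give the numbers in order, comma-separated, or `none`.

1 → no match
2 → no match
3 → no match
4 → no match
5 → match
6 → no match

5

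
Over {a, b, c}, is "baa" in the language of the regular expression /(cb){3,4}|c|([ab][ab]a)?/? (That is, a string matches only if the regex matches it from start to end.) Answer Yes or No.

Yes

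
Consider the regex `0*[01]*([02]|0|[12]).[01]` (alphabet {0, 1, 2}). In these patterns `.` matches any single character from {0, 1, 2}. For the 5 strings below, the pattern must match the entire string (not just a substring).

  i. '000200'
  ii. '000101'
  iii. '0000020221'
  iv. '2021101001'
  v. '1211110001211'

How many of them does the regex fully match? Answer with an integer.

2

i → match
ii → match
iii → no match
iv → no match
v → no match
Total matched: 2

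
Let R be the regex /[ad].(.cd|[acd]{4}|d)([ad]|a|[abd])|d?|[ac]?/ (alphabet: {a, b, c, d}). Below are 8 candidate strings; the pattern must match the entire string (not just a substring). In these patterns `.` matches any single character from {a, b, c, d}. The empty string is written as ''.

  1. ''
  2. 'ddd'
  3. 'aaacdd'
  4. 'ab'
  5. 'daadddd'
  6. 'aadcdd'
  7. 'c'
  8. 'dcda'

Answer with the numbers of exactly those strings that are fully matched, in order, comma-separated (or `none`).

1, 3, 5, 6, 7, 8

1. '' → match
2. 'ddd' → no match
3. 'aaacdd' → match
4. 'ab' → no match
5. 'daadddd' → match
6. 'aadcdd' → match
7. 'c' → match
8. 'dcda' → match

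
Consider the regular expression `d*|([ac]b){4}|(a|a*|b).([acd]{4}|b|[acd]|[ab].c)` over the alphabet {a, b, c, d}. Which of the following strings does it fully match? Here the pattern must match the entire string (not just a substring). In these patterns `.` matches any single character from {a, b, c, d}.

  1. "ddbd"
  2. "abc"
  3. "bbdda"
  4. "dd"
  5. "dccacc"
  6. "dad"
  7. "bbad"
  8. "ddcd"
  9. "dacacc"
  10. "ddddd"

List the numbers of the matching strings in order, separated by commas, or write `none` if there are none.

1 → no match
2 → match
3 → no match
4 → match
5 → no match
6 → no match
7 → no match
8 → no match
9 → no match
10 → match

2, 4, 10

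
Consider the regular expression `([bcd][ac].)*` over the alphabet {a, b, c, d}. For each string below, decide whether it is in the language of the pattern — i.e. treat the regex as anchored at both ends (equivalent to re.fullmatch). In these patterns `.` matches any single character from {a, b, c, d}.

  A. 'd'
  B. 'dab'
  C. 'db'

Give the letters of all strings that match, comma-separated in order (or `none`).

A → no match
B → match
C → no match

B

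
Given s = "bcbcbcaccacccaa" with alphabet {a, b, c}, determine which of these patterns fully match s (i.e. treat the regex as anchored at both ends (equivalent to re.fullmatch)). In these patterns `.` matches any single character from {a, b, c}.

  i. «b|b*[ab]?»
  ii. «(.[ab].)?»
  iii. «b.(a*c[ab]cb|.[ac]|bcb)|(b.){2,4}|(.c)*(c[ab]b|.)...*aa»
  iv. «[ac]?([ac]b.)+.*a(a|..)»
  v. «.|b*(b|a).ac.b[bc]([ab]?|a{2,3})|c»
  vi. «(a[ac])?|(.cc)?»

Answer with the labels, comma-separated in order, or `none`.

iii

i → no match
ii → no match
iii → match
iv → no match
v → no match
vi → no match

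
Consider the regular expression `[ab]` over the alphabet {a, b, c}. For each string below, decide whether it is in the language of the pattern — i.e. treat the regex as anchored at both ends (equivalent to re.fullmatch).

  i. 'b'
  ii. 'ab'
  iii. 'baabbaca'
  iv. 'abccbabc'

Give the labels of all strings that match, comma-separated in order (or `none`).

i

i → match
ii → no match
iii → no match
iv → no match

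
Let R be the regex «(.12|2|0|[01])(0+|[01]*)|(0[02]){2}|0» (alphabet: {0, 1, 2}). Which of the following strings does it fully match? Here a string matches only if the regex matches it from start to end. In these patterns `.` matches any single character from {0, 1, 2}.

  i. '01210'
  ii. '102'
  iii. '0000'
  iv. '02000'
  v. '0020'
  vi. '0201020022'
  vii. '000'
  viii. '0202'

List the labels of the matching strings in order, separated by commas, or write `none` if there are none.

i → match
ii → no match
iii → match
iv → no match
v → no match
vi → no match
vii → match
viii → match

i, iii, vii, viii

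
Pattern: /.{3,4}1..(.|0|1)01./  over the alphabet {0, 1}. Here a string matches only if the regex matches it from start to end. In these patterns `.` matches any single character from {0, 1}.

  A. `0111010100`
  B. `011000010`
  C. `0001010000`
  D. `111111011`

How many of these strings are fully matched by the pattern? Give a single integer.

0

A → no match
B → no match
C → no match
D → no match
Total matched: 0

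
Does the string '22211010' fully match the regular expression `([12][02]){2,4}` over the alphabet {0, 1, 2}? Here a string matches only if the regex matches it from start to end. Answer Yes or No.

No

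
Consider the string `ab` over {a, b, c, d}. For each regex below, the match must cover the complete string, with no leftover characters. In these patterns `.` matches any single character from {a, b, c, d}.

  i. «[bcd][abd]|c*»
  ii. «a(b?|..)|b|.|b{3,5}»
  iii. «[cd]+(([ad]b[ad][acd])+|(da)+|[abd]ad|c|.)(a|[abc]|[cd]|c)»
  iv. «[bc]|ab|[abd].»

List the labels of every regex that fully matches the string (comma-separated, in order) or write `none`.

ii, iv

i → no match
ii → match
iii → no match
iv → match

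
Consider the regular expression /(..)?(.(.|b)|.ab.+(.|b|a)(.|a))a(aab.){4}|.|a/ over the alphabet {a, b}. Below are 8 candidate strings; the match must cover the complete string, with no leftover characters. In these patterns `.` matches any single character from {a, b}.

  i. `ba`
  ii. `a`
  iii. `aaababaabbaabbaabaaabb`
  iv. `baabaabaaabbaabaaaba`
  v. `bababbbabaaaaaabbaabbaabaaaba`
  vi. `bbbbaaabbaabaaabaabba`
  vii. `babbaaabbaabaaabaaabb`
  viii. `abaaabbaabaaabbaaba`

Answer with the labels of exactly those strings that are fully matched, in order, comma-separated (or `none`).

i → no match
ii → match
iii → no match
iv → no match
v → match
vi → no match
vii → match
viii → match

ii, v, vii, viii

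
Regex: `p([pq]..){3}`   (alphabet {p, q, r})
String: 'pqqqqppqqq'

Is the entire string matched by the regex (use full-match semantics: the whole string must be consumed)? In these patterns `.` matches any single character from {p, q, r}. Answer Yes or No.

Yes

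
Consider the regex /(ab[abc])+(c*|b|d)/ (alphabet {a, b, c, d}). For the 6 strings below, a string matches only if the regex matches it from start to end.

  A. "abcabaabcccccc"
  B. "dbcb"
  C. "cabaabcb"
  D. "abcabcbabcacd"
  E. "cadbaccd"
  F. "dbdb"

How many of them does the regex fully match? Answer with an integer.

1

A → match
B → no match — must start with "ab"
C → no match — must start with "ab"
D → no match
E → no match — must start with "ab"
F → no match — must start with "ab"
Total matched: 1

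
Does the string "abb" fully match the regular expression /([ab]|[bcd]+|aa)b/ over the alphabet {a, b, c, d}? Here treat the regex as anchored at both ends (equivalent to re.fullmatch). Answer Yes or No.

No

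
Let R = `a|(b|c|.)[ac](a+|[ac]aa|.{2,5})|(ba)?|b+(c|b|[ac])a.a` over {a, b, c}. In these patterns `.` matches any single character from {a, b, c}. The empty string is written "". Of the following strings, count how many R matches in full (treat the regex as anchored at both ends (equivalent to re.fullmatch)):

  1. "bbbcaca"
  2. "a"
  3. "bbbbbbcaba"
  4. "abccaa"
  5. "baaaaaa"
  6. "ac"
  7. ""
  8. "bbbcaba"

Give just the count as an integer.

6

1 → match
2 → match
3 → match
4 → no match
5 → match
6 → no match
7 → match
8 → match
Total matched: 6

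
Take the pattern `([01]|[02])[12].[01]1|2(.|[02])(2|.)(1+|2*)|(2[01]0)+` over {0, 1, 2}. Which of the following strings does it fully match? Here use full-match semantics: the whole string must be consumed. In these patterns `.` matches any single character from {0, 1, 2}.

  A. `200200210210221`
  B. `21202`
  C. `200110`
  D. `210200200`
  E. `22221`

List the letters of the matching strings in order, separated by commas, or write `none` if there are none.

D

A → no match
B → no match
C → no match
D → match
E → no match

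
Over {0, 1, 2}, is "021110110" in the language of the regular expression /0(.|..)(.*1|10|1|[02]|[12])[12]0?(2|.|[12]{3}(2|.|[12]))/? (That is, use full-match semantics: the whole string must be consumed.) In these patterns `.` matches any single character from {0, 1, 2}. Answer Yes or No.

Yes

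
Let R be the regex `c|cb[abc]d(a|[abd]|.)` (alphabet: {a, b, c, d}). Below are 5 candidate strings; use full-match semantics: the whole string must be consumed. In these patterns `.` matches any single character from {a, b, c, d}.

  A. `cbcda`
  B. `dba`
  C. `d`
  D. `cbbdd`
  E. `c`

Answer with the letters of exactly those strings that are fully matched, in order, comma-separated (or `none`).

A → match
B → no match
C → no match
D → match
E → match

A, D, E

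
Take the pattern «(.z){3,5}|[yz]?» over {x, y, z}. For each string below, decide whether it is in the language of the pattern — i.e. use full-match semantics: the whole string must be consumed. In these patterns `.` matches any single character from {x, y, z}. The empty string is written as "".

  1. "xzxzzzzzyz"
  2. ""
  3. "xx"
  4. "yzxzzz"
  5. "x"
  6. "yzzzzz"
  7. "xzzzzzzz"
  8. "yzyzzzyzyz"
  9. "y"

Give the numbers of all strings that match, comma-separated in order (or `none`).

1 → match
2 → match
3 → no match
4 → match
5 → no match
6 → match
7 → match
8 → match
9 → match

1, 2, 4, 6, 7, 8, 9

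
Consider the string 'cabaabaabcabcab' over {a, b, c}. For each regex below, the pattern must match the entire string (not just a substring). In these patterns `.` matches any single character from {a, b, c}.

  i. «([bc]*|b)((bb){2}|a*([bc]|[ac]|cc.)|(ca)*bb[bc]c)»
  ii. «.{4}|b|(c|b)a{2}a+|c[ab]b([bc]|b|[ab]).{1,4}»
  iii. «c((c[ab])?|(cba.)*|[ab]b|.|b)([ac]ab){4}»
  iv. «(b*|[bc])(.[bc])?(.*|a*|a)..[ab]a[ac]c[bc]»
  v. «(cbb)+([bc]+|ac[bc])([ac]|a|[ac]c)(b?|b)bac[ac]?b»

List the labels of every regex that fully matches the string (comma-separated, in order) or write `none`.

i → no match
ii → no match
iii → match
iv → no match
v → no match — must start with 'cbb'

iii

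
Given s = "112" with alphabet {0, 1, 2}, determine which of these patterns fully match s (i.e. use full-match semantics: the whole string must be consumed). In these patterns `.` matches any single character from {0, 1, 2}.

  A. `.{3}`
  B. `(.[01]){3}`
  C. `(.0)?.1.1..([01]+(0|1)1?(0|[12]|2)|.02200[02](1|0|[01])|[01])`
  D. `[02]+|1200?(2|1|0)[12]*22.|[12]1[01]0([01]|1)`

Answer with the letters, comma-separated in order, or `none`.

A

A → match
B → no match
C → no match
D → no match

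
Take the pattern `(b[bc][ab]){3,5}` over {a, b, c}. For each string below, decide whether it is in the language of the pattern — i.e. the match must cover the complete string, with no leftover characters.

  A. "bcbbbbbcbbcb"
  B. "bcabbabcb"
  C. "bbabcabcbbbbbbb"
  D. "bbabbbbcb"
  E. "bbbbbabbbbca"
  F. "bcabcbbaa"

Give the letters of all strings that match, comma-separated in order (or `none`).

A, B, C, D, E

A → match
B → match
C → match
D → match
E → match
F → no match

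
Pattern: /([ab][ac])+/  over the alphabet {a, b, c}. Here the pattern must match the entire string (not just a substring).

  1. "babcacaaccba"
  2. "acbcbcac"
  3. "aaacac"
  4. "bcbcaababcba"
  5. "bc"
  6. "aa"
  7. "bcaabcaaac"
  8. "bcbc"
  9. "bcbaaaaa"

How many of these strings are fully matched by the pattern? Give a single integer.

8

1 → no match
2 → match
3 → match
4 → match
5 → match
6 → match
7 → match
8 → match
9 → match
Total matched: 8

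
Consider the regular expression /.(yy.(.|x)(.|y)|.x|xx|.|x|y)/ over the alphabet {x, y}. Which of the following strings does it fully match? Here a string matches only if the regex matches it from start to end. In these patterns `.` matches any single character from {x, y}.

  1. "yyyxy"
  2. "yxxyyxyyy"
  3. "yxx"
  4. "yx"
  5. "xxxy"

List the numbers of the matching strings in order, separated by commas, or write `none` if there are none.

3, 4

1. "yyyxy" → no match
2. "yxxyyxyyy" → no match
3. "yxx" → match
4. "yx" → match
5. "xxxy" → no match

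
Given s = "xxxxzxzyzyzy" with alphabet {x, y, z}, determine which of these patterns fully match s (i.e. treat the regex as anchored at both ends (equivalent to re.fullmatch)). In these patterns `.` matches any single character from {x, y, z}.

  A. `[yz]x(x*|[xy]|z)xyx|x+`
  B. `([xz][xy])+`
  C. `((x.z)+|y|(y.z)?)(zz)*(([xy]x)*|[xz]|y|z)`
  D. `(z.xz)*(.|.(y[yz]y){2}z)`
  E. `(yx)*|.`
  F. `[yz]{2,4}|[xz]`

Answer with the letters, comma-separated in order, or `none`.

A → no match
B → match
C → no match
D → no match
E → no match
F → no match

B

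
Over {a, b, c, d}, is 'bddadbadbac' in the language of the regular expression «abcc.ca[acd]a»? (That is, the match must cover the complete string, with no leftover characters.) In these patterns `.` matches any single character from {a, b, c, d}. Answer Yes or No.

No

Every match must start with 'abcc', but 'bddadbadbac' does not.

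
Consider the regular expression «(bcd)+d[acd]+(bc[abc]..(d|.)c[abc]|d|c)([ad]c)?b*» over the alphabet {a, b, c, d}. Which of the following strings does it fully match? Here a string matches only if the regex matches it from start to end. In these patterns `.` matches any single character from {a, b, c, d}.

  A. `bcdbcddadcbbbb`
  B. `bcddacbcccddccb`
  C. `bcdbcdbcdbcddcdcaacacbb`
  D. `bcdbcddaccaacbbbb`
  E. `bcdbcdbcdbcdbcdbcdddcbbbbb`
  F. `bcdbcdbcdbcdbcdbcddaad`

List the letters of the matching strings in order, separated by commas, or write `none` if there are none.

A, B, C, D, E, F

A → match
B → match
C → match
D → match
E → match
F → match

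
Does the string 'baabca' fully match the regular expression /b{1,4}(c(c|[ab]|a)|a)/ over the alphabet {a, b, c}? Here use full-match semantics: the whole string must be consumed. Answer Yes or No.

No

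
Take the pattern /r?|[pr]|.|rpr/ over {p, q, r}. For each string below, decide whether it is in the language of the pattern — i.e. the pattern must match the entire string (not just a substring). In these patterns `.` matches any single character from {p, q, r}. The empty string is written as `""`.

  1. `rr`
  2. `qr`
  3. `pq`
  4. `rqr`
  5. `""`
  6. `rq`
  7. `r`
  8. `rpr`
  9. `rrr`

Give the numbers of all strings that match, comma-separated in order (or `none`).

5, 7, 8

1 → no match
2 → no match
3 → no match
4 → no match
5 → match
6 → no match
7 → match
8 → match
9 → no match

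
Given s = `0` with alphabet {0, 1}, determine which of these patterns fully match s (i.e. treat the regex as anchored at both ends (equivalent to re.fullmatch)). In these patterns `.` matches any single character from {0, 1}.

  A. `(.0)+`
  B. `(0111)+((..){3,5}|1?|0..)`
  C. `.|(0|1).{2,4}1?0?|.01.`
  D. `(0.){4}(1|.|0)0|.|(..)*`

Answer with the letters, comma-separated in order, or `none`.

C, D

A → no match
B → no match — must start with `0111`
C → match
D → match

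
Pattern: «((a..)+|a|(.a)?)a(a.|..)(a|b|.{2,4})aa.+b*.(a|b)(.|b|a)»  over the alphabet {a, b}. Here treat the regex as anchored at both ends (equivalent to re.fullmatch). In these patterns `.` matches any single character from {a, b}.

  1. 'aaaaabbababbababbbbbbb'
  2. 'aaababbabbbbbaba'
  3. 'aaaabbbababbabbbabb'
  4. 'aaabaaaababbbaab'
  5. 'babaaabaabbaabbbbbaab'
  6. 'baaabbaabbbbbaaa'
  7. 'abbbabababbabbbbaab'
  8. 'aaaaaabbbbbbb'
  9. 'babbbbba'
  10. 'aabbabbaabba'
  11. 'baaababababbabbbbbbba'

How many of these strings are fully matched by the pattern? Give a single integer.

3

1 → no match
2 → no match
3 → no match
4 → match
5 → no match
6 → match
7 → no match
8 → match
9 → no match
10 → no match
11 → no match
Total matched: 3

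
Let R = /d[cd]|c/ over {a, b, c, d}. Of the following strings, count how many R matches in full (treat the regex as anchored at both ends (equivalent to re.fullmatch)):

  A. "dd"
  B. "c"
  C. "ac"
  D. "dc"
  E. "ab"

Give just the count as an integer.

3

A. "dd" → match
B. "c" → match
C. "ac" → no match
D. "dc" → match
E. "ab" → no match
Total matched: 3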